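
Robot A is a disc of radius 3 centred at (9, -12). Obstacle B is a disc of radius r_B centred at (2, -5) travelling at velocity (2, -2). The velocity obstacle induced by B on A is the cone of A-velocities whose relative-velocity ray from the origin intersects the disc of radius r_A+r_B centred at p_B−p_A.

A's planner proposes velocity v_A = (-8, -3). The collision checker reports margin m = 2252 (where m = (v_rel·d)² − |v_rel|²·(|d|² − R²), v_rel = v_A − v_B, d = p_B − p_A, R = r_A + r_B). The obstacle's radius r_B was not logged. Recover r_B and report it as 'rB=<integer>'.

m = 2252
d = (-7, 7);  v_rel = (-10, -1),  |v_rel|² = 101
v_rel×d = (-10)·(7) − (-1)·(-7) = -77
since m = R²·101 − (-77)²:  R² = (5929 + 2252) / 101 = 81
R = √81 = 9  ⇒  r_B = 9 − 3 = 6

rB=6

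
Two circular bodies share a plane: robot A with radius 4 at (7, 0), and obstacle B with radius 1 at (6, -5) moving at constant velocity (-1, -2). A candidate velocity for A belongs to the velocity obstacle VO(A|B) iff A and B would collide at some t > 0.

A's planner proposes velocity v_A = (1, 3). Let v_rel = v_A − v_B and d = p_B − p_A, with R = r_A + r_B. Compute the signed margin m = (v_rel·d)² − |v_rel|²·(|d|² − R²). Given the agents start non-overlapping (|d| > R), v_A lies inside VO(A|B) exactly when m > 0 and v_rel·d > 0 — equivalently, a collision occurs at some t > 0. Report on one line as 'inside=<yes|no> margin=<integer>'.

d = (-1, -5),  |d|² = 26;  R = 4+1 = 5,  c = 26−5² = 1
v_rel = (2, 5),  |v_rel|² = 29;  v_rel·d = (2)·(-1) + (5)·(-5) = -27
29·t² + 54·t + 1 = 0  ⇒  m = (-27)² − 29·1 = 700
m = 700 > 0,  v_rel·d = -27 < 0  ⇒  outside

inside=no margin=700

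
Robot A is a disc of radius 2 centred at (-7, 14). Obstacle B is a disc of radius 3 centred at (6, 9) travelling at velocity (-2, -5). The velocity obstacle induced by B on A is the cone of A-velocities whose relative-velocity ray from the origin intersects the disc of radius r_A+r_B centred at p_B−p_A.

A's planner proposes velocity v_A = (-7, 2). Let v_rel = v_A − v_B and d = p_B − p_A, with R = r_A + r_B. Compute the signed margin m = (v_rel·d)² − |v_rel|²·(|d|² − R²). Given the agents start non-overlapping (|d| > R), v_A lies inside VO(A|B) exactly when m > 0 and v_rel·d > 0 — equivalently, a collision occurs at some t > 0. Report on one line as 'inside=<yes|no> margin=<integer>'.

d = (13, -5),  |d|² = 194;  R = 2+3 = 5,  c = 194−5² = 169
v_rel = (-5, 7),  |v_rel|² = 74;  v_rel·d = (-5)·(13) + (7)·(-5) = -100
74·t² + 200·t + 169 = 0  ⇒  m = (-100)² − 74·169 = -2506
m = -2506 < 0,  v_rel·d = -100 < 0  ⇒  outside

inside=no margin=-2506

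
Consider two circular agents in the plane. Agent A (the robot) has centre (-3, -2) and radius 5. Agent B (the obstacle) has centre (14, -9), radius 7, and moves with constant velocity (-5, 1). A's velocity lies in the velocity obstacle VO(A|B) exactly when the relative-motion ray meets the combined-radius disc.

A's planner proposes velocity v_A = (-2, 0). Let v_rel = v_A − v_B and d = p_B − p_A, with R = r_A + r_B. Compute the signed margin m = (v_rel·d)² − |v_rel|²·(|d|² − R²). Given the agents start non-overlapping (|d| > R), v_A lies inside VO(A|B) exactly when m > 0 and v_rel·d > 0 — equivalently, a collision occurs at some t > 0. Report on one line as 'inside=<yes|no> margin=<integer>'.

d = (17, -7),  |d|² = 338;  R = 5+7 = 12,  c = 338−12² = 194
v_rel = (3, -1),  |v_rel|² = 10;  v_rel·d = (3)·(17) + (-1)·(-7) = 58
10·t² − 116·t + 194 = 0  ⇒  m = 58² − 10·194 = 1424
m = 1424 > 0,  v_rel·d = 58 > 0  ⇒  inside

inside=yes margin=1424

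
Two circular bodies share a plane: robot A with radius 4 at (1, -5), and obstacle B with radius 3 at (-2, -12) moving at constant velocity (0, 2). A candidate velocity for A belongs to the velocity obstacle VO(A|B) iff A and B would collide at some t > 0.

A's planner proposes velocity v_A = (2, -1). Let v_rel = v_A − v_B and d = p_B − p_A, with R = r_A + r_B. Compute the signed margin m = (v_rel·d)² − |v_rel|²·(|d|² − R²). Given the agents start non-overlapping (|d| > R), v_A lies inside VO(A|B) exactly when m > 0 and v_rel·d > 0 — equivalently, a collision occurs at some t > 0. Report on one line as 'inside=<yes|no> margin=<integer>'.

d = (-3, -7),  |d|² = 58;  R = 4+3 = 7,  c = 58−7² = 9
v_rel = (2, -3),  |v_rel|² = 13;  v_rel·d = (2)·(-3) + (-3)·(-7) = 15
13·t² − 30·t + 9 = 0  ⇒  m = 15² − 13·9 = 108
m = 108 > 0,  v_rel·d = 15 > 0  ⇒  inside

inside=yes margin=108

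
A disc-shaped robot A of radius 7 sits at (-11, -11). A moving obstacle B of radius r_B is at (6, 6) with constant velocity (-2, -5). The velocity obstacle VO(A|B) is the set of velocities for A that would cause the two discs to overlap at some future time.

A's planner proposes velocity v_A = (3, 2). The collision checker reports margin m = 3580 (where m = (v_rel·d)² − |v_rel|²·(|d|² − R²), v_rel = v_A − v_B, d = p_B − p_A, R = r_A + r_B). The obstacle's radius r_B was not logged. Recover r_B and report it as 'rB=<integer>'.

m = 3580
d = (17, 17);  v_rel = (5, 7),  |v_rel|² = 74
v_rel×d = (5)·(17) − (7)·(17) = -34
since m = R²·74 − (-34)²:  R² = (1156 + 3580) / 74 = 64
R = √64 = 8  ⇒  r_B = 8 − 7 = 1

rB=1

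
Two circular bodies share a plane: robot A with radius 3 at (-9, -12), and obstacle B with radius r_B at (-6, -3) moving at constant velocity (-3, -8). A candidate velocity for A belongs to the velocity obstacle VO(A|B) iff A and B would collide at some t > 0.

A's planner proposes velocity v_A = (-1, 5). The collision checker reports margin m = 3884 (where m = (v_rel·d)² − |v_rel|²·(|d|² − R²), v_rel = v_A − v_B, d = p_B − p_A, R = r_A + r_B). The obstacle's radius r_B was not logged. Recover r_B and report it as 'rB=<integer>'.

m = 3884
d = (3, 9);  v_rel = (2, 13),  |v_rel|² = 173
v_rel×d = (2)·(9) − (13)·(3) = -21
since m = R²·173 − (-21)²:  R² = (441 + 3884) / 173 = 25
R = √25 = 5  ⇒  r_B = 5 − 3 = 2

rB=2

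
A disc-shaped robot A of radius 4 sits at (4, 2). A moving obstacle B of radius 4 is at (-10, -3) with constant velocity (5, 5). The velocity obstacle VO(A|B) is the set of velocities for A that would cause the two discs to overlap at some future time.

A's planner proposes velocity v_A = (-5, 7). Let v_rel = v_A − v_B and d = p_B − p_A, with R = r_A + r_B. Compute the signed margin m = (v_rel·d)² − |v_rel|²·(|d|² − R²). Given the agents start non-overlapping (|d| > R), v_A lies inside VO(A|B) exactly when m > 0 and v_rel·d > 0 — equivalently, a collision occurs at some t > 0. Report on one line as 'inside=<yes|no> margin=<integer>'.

d = (-14, -5),  |d|² = 221;  R = 4+4 = 8,  c = 221−8² = 157
v_rel = (-10, 2),  |v_rel|² = 104;  v_rel·d = (-10)·(-14) + (2)·(-5) = 130
104·t² − 260·t + 157 = 0  ⇒  m = 130² − 104·157 = 572
m = 572 > 0,  v_rel·d = 130 > 0  ⇒  inside

inside=yes margin=572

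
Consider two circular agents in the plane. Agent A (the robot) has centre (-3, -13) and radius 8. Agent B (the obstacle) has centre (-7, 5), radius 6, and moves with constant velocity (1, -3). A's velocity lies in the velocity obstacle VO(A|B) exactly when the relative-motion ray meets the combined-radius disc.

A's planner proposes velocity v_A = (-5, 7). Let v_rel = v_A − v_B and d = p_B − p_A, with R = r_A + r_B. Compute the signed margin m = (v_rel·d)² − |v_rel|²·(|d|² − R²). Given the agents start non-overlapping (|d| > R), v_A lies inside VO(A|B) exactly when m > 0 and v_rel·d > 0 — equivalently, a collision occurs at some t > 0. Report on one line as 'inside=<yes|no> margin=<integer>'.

d = (-4, 18),  |d|² = 340;  R = 8+6 = 14,  c = 340−14² = 144
v_rel = (-6, 10),  |v_rel|² = 136;  v_rel·d = (-6)·(-4) + (10)·(18) = 204
136·t² − 408·t + 144 = 0  ⇒  m = 204² − 136·144 = 22032
m = 22032 > 0,  v_rel·d = 204 > 0  ⇒  inside

inside=yes margin=22032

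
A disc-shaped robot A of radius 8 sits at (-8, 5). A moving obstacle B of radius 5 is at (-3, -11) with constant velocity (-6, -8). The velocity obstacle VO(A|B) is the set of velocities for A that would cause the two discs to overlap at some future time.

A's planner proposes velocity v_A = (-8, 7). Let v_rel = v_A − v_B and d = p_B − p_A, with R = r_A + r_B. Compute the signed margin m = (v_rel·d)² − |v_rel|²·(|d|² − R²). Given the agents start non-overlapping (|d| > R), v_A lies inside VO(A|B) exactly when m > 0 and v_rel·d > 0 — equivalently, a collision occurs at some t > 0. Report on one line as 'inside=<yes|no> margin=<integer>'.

d = (5, -16),  |d|² = 281;  R = 8+5 = 13,  c = 281−13² = 112
v_rel = (-2, 15),  |v_rel|² = 229;  v_rel·d = (-2)·(5) + (15)·(-16) = -250
229·t² + 500·t + 112 = 0  ⇒  m = (-250)² − 229·112 = 36852
m = 36852 > 0,  v_rel·d = -250 < 0  ⇒  outside

inside=no margin=36852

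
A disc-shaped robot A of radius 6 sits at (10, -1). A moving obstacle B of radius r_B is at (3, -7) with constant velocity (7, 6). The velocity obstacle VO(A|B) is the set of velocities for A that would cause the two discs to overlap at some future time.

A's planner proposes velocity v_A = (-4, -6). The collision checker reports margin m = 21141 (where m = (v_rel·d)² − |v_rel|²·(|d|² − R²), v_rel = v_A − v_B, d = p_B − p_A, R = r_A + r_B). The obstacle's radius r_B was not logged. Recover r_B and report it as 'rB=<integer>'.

m = 21141
d = (-7, -6);  v_rel = (-11, -12),  |v_rel|² = 265
v_rel×d = (-11)·(-6) − (-12)·(-7) = -18
since m = R²·265 − (-18)²:  R² = (324 + 21141) / 265 = 81
R = √81 = 9  ⇒  r_B = 9 − 6 = 3

rB=3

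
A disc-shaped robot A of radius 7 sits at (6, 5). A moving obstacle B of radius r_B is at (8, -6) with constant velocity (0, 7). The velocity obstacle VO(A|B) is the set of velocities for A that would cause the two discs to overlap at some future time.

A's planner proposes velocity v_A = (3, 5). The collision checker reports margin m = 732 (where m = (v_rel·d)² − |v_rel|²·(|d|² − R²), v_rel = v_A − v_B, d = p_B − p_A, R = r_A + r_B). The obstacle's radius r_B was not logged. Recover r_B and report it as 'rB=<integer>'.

m = 732
d = (2, -11);  v_rel = (3, -2),  |v_rel|² = 13
v_rel×d = (3)·(-11) − (-2)·(2) = -29
since m = R²·13 − (-29)²:  R² = (841 + 732) / 13 = 121
R = √121 = 11  ⇒  r_B = 11 − 7 = 4

rB=4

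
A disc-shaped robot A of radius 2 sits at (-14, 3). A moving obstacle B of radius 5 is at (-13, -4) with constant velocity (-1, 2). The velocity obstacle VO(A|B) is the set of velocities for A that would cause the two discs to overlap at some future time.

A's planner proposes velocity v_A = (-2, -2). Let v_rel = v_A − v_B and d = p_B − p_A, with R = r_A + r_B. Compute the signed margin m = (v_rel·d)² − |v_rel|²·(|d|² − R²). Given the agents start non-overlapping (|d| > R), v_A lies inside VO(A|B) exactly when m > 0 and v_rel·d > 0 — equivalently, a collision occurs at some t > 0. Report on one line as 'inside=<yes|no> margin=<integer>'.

d = (1, -7),  |d|² = 50;  R = 2+5 = 7,  c = 50−7² = 1
v_rel = (-1, -4),  |v_rel|² = 17;  v_rel·d = (-1)·(1) + (-4)·(-7) = 27
17·t² − 54·t + 1 = 0  ⇒  m = 27² − 17·1 = 712
m = 712 > 0,  v_rel·d = 27 > 0  ⇒  inside

inside=yes margin=712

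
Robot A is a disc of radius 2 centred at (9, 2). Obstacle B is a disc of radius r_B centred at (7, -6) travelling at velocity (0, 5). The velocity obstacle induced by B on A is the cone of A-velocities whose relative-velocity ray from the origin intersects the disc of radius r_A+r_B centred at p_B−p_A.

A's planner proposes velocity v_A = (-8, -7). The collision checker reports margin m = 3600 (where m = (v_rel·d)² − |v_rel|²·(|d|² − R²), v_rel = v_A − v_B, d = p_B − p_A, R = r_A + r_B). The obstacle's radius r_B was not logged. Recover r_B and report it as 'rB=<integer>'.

m = 3600
d = (-2, -8);  v_rel = (-8, -12),  |v_rel|² = 208
v_rel×d = (-8)·(-8) − (-12)·(-2) = 40
since m = R²·208 − 40²:  R² = (1600 + 3600) / 208 = 25
R = √25 = 5  ⇒  r_B = 5 − 2 = 3

rB=3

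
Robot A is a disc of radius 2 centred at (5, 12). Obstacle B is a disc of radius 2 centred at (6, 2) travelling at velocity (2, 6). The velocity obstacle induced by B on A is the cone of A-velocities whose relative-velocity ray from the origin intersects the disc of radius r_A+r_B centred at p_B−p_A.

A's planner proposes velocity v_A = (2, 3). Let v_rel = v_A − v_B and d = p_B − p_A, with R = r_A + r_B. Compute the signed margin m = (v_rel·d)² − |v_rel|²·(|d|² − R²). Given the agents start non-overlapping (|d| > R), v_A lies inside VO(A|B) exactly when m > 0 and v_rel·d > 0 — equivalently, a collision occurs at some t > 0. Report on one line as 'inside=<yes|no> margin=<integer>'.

d = (1, -10),  |d|² = 101;  R = 2+2 = 4,  c = 101−4² = 85
v_rel = (0, -3),  |v_rel|² = 9;  v_rel·d = (0)·(1) + (-3)·(-10) = 30
9·t² − 60·t + 85 = 0  ⇒  m = 30² − 9·85 = 135
m = 135 > 0,  v_rel·d = 30 > 0  ⇒  inside

inside=yes margin=135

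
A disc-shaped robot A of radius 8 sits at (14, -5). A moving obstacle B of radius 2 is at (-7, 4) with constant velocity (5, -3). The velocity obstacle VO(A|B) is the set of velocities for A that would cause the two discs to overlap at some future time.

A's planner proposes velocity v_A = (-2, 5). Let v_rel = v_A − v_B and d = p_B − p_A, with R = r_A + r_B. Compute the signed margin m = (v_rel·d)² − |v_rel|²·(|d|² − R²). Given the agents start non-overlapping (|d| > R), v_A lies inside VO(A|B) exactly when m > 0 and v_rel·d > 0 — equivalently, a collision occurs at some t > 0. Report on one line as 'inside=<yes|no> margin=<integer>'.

d = (-21, 9),  |d|² = 522;  R = 8+2 = 10,  c = 522−10² = 422
v_rel = (-7, 8),  |v_rel|² = 113;  v_rel·d = (-7)·(-21) + (8)·(9) = 219
113·t² − 438·t + 422 = 0  ⇒  m = 219² − 113·422 = 275
m = 275 > 0,  v_rel·d = 219 > 0  ⇒  inside

inside=yes margin=275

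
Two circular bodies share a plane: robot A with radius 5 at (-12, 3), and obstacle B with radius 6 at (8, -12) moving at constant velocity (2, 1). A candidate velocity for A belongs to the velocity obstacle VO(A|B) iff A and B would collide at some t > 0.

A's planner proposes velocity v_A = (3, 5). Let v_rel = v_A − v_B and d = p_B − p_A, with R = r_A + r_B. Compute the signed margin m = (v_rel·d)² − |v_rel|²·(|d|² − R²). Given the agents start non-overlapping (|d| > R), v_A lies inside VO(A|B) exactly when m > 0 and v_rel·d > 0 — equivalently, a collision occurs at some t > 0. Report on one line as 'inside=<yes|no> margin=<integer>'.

d = (20, -15),  |d|² = 625;  R = 5+6 = 11,  c = 625−11² = 504
v_rel = (1, 4),  |v_rel|² = 17;  v_rel·d = (1)·(20) + (4)·(-15) = -40
17·t² + 80·t + 504 = 0  ⇒  m = (-40)² − 17·504 = -6968
m = -6968 < 0,  v_rel·d = -40 < 0  ⇒  outside

inside=no margin=-6968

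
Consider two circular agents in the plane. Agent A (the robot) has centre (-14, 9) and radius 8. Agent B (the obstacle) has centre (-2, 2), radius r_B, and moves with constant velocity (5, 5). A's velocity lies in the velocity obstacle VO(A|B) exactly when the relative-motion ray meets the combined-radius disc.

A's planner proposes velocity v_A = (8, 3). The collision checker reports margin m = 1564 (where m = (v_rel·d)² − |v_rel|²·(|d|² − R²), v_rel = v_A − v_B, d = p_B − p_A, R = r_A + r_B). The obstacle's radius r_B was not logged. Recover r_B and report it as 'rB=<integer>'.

m = 1564
d = (12, -7);  v_rel = (3, -2),  |v_rel|² = 13
v_rel×d = (3)·(-7) − (-2)·(12) = 3
since m = R²·13 − 3²:  R² = (9 + 1564) / 13 = 121
R = √121 = 11  ⇒  r_B = 11 − 8 = 3

rB=3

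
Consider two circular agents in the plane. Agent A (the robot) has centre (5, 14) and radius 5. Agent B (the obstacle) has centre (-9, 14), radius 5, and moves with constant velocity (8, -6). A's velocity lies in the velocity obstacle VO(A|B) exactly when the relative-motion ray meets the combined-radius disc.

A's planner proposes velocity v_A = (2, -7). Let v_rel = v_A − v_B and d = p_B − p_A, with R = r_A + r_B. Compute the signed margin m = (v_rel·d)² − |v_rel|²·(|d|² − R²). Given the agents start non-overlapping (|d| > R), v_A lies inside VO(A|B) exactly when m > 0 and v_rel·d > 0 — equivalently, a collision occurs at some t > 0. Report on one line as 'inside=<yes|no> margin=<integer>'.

d = (-14, 0),  |d|² = 196;  R = 5+5 = 10,  c = 196−10² = 96
v_rel = (-6, -1),  |v_rel|² = 37;  v_rel·d = (-6)·(-14) + (-1)·(0) = 84
37·t² − 168·t + 96 = 0  ⇒  m = 84² − 37·96 = 3504
m = 3504 > 0,  v_rel·d = 84 > 0  ⇒  inside

inside=yes margin=3504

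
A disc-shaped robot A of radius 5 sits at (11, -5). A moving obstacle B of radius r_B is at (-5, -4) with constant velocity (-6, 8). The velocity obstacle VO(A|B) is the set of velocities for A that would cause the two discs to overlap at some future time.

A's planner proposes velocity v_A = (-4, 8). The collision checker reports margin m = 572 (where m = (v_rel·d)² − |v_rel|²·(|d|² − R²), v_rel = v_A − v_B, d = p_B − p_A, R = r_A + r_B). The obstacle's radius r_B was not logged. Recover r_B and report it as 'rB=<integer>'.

m = 572
d = (-16, 1);  v_rel = (2, 0),  |v_rel|² = 4
v_rel×d = (2)·(1) − (0)·(-16) = 2
since m = R²·4 − 2²:  R² = (4 + 572) / 4 = 144
R = √144 = 12  ⇒  r_B = 12 − 5 = 7

rB=7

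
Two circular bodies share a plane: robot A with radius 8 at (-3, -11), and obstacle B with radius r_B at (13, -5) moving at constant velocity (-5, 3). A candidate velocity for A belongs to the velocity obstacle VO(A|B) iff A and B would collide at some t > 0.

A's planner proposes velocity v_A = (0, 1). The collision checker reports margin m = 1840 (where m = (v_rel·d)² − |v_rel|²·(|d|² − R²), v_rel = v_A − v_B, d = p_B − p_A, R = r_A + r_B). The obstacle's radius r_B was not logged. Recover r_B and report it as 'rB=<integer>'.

m = 1840
d = (16, 6);  v_rel = (5, -2),  |v_rel|² = 29
v_rel×d = (5)·(6) − (-2)·(16) = 62
since m = R²·29 − 62²:  R² = (3844 + 1840) / 29 = 196
R = √196 = 14  ⇒  r_B = 14 − 8 = 6

rB=6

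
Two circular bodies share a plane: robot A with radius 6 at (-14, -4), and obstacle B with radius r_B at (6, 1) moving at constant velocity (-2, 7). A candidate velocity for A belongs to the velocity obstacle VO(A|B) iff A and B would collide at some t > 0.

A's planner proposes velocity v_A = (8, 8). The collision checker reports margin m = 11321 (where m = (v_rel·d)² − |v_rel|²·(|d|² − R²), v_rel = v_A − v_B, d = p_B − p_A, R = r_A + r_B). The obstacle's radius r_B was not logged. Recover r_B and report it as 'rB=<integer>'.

m = 11321
d = (20, 5);  v_rel = (10, 1),  |v_rel|² = 101
v_rel×d = (10)·(5) − (1)·(20) = 30
since m = R²·101 − 30²:  R² = (900 + 11321) / 101 = 121
R = √121 = 11  ⇒  r_B = 11 − 6 = 5

rB=5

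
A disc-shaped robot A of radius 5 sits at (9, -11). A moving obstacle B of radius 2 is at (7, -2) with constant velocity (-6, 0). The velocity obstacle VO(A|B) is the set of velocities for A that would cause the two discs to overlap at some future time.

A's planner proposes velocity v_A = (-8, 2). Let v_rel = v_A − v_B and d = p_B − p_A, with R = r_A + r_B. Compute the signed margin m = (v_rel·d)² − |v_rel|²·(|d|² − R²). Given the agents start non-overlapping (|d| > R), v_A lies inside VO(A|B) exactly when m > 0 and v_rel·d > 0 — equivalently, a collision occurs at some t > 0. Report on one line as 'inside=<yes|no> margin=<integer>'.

d = (-2, 9),  |d|² = 85;  R = 5+2 = 7,  c = 85−7² = 36
v_rel = (-2, 2),  |v_rel|² = 8;  v_rel·d = (-2)·(-2) + (2)·(9) = 22
8·t² − 44·t + 36 = 0  ⇒  m = 22² − 8·36 = 196
m = 196 > 0,  v_rel·d = 22 > 0  ⇒  inside

inside=yes margin=196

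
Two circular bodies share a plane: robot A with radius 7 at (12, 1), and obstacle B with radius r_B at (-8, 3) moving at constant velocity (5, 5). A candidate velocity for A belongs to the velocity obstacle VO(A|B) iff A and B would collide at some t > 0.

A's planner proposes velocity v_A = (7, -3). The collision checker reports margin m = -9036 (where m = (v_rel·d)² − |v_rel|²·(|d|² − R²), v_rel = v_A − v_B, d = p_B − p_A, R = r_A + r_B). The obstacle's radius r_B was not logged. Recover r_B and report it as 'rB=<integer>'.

m = -9036
d = (-20, 2);  v_rel = (2, -8),  |v_rel|² = 68
v_rel×d = (2)·(2) − (-8)·(-20) = -156
since m = R²·68 − (-156)²:  R² = (24336 + -9036) / 68 = 225
R = √225 = 15  ⇒  r_B = 15 − 7 = 8

rB=8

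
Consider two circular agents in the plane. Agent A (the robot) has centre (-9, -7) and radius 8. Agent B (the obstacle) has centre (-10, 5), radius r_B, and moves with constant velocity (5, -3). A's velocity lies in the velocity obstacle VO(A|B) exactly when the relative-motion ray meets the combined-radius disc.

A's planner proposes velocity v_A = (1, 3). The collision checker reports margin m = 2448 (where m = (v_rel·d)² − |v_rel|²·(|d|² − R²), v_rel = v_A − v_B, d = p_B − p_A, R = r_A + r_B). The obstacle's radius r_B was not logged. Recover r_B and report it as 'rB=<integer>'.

m = 2448
d = (-1, 12);  v_rel = (-4, 6),  |v_rel|² = 52
v_rel×d = (-4)·(12) − (6)·(-1) = -42
since m = R²·52 − (-42)²:  R² = (1764 + 2448) / 52 = 81
R = √81 = 9  ⇒  r_B = 9 − 8 = 1

rB=1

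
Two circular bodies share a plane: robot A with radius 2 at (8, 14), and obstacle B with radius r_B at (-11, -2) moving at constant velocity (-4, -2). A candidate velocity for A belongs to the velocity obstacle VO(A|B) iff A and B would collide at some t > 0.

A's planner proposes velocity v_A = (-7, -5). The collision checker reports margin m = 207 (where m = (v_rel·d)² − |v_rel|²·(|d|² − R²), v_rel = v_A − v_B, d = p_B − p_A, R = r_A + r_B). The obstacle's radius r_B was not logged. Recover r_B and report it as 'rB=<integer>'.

m = 207
d = (-19, -16);  v_rel = (-3, -3),  |v_rel|² = 18
v_rel×d = (-3)·(-16) − (-3)·(-19) = -9
since m = R²·18 − (-9)²:  R² = (81 + 207) / 18 = 16
R = √16 = 4  ⇒  r_B = 4 − 2 = 2

rB=2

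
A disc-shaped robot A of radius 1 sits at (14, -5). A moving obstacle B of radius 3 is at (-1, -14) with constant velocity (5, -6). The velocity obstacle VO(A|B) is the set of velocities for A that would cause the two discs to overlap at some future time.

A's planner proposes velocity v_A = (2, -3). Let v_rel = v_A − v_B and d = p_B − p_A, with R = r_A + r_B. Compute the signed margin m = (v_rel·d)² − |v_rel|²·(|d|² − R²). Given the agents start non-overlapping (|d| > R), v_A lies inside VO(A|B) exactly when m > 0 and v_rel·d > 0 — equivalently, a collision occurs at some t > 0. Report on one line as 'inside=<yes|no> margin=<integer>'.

d = (-15, -9),  |d|² = 306;  R = 1+3 = 4,  c = 306−4² = 290
v_rel = (-3, 3),  |v_rel|² = 18;  v_rel·d = (-3)·(-15) + (3)·(-9) = 18
18·t² − 36·t + 290 = 0  ⇒  m = 18² − 18·290 = -4896
m = -4896 < 0,  v_rel·d = 18 > 0  ⇒  outside

inside=no margin=-4896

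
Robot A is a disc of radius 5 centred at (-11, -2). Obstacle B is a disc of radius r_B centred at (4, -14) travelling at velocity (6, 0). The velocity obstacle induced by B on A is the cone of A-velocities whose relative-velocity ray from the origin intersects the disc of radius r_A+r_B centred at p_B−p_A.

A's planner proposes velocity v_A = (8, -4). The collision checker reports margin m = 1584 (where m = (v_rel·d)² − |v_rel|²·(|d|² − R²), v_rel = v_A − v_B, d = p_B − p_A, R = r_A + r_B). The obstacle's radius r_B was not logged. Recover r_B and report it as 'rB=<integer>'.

m = 1584
d = (15, -12);  v_rel = (2, -4),  |v_rel|² = 20
v_rel×d = (2)·(-12) − (-4)·(15) = 36
since m = R²·20 − 36²:  R² = (1296 + 1584) / 20 = 144
R = √144 = 12  ⇒  r_B = 12 − 5 = 7

rB=7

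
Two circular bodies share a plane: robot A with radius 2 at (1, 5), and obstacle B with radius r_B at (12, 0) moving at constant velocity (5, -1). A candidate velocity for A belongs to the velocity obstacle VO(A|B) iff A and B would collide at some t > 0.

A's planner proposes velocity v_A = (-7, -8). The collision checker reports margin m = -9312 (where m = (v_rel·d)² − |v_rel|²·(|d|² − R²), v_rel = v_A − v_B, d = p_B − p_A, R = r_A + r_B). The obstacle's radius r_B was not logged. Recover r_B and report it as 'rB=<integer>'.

m = -9312
d = (11, -5);  v_rel = (-12, -7),  |v_rel|² = 193
v_rel×d = (-12)·(-5) − (-7)·(11) = 137
since m = R²·193 − 137²:  R² = (18769 + -9312) / 193 = 49
R = √49 = 7  ⇒  r_B = 7 − 2 = 5

rB=5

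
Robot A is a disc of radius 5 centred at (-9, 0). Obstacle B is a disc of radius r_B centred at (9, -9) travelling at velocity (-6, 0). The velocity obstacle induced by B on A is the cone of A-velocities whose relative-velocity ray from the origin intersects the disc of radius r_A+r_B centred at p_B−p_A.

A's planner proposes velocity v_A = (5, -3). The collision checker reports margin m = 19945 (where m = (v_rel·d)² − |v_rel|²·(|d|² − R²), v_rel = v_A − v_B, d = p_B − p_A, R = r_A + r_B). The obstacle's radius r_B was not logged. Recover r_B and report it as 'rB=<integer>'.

m = 19945
d = (18, -9);  v_rel = (11, -3),  |v_rel|² = 130
v_rel×d = (11)·(-9) − (-3)·(18) = -45
since m = R²·130 − (-45)²:  R² = (2025 + 19945) / 130 = 169
R = √169 = 13  ⇒  r_B = 13 − 5 = 8

rB=8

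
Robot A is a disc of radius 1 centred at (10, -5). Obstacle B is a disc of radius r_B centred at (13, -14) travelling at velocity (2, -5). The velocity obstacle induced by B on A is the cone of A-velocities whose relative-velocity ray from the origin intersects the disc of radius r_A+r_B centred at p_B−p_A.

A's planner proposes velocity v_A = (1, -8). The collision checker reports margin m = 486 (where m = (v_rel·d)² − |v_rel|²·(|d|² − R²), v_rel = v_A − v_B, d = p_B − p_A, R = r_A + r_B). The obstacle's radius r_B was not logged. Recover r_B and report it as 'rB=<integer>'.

m = 486
d = (3, -9);  v_rel = (-1, -3),  |v_rel|² = 10
v_rel×d = (-1)·(-9) − (-3)·(3) = 18
since m = R²·10 − 18²:  R² = (324 + 486) / 10 = 81
R = √81 = 9  ⇒  r_B = 9 − 1 = 8

rB=8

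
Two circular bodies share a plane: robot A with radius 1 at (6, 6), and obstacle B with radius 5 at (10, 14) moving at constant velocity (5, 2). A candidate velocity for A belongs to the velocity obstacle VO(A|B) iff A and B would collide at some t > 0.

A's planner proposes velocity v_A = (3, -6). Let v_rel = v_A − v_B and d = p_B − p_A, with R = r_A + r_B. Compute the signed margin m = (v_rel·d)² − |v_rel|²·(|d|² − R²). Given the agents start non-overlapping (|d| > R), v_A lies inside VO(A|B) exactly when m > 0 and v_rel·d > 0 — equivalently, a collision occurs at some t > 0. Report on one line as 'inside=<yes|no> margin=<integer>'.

d = (4, 8),  |d|² = 80;  R = 1+5 = 6,  c = 80−6² = 44
v_rel = (-2, -8),  |v_rel|² = 68;  v_rel·d = (-2)·(4) + (-8)·(8) = -72
68·t² + 144·t + 44 = 0  ⇒  m = (-72)² − 68·44 = 2192
m = 2192 > 0,  v_rel·d = -72 < 0  ⇒  outside

inside=no margin=2192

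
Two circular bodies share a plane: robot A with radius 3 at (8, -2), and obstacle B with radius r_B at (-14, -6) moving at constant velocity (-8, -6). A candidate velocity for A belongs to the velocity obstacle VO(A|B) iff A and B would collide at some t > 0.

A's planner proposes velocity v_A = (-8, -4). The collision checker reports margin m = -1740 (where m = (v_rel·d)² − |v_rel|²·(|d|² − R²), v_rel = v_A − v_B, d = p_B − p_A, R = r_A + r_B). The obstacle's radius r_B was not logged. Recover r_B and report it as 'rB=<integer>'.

m = -1740
d = (-22, -4);  v_rel = (0, 2),  |v_rel|² = 4
v_rel×d = (0)·(-4) − (2)·(-22) = 44
since m = R²·4 − 44²:  R² = (1936 + -1740) / 4 = 49
R = √49 = 7  ⇒  r_B = 7 − 3 = 4

rB=4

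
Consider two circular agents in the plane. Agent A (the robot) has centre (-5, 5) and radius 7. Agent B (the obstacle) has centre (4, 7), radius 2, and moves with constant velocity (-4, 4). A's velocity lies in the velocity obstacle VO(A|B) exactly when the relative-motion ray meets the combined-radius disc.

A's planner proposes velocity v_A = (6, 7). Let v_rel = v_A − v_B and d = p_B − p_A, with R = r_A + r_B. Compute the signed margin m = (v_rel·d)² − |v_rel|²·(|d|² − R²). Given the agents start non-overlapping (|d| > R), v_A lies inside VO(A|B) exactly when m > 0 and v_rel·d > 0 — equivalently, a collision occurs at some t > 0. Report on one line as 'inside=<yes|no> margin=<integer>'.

d = (9, 2),  |d|² = 85;  R = 7+2 = 9,  c = 85−9² = 4
v_rel = (10, 3),  |v_rel|² = 109;  v_rel·d = (10)·(9) + (3)·(2) = 96
109·t² − 192·t + 4 = 0  ⇒  m = 96² − 109·4 = 8780
m = 8780 > 0,  v_rel·d = 96 > 0  ⇒  inside

inside=yes margin=8780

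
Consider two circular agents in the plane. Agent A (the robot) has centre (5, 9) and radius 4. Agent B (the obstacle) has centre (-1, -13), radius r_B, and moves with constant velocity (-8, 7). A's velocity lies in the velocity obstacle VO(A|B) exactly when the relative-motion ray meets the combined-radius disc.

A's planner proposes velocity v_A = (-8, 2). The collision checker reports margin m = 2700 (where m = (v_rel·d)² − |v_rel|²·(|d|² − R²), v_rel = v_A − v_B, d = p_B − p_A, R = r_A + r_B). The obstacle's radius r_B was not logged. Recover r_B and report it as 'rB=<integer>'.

m = 2700
d = (-6, -22);  v_rel = (0, -5),  |v_rel|² = 25
v_rel×d = (0)·(-22) − (-5)·(-6) = -30
since m = R²·25 − (-30)²:  R² = (900 + 2700) / 25 = 144
R = √144 = 12  ⇒  r_B = 12 − 4 = 8

rB=8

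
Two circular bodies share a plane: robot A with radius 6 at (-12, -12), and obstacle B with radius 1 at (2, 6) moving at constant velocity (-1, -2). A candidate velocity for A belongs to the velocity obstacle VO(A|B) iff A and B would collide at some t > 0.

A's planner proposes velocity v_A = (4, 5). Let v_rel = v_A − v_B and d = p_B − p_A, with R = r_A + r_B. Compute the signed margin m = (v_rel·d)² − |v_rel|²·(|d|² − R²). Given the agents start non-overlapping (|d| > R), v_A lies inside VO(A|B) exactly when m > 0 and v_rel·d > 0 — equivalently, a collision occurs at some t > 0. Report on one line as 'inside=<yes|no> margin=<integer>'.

d = (14, 18),  |d|² = 520;  R = 6+1 = 7,  c = 520−7² = 471
v_rel = (5, 7),  |v_rel|² = 74;  v_rel·d = (5)·(14) + (7)·(18) = 196
74·t² − 392·t + 471 = 0  ⇒  m = 196² − 74·471 = 3562
m = 3562 > 0,  v_rel·d = 196 > 0  ⇒  inside

inside=yes margin=3562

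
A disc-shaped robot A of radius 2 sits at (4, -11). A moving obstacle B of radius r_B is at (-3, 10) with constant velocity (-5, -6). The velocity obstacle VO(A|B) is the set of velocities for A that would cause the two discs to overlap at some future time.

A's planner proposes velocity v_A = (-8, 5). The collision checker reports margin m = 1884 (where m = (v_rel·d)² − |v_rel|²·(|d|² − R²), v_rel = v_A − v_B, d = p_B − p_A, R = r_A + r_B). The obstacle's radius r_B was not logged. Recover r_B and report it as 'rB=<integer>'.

m = 1884
d = (-7, 21);  v_rel = (-3, 11),  |v_rel|² = 130
v_rel×d = (-3)·(21) − (11)·(-7) = 14
since m = R²·130 − 14²:  R² = (196 + 1884) / 130 = 16
R = √16 = 4  ⇒  r_B = 4 − 2 = 2

rB=2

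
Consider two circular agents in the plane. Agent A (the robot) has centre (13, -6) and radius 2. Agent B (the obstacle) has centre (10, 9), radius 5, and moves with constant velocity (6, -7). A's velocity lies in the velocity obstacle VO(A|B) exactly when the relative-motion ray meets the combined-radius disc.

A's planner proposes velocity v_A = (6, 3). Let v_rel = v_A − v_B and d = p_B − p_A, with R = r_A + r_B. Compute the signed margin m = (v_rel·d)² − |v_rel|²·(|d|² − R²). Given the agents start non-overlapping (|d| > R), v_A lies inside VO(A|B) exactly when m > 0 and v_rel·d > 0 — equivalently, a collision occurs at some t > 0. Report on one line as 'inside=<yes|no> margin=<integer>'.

d = (-3, 15),  |d|² = 234;  R = 2+5 = 7,  c = 234−7² = 185
v_rel = (0, 10),  |v_rel|² = 100;  v_rel·d = (0)·(-3) + (10)·(15) = 150
100·t² − 300·t + 185 = 0  ⇒  m = 150² − 100·185 = 4000
m = 4000 > 0,  v_rel·d = 150 > 0  ⇒  inside

inside=yes margin=4000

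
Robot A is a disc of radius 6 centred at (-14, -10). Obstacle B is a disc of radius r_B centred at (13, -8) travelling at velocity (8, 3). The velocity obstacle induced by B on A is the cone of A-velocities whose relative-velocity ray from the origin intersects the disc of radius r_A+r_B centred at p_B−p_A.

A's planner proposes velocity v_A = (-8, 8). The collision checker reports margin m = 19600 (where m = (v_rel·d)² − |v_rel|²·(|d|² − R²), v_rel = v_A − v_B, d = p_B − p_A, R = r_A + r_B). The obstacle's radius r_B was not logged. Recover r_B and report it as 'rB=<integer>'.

m = 19600
d = (27, 2);  v_rel = (-16, 5),  |v_rel|² = 281
v_rel×d = (-16)·(2) − (5)·(27) = -167
since m = R²·281 − (-167)²:  R² = (27889 + 19600) / 281 = 169
R = √169 = 13  ⇒  r_B = 13 − 6 = 7

rB=7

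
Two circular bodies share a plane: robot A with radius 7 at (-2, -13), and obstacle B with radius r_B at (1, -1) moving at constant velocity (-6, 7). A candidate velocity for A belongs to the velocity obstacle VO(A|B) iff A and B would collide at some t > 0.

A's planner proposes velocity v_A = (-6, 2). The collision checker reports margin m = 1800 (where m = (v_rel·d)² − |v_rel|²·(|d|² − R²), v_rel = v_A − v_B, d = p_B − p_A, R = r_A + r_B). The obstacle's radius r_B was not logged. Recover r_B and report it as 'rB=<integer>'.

m = 1800
d = (3, 12);  v_rel = (0, -5),  |v_rel|² = 25
v_rel×d = (0)·(12) − (-5)·(3) = 15
since m = R²·25 − 15²:  R² = (225 + 1800) / 25 = 81
R = √81 = 9  ⇒  r_B = 9 − 7 = 2

rB=2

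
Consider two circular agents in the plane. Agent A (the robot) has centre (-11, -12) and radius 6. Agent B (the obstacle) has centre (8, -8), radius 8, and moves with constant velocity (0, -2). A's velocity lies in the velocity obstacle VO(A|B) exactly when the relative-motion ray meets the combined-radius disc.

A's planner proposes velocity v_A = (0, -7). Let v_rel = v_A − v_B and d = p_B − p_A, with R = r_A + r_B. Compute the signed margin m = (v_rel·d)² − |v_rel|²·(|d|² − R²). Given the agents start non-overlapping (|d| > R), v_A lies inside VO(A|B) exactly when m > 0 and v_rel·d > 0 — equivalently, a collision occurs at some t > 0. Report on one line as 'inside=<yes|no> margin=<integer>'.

d = (19, 4),  |d|² = 377;  R = 6+8 = 14,  c = 377−14² = 181
v_rel = (0, -5),  |v_rel|² = 25;  v_rel·d = (0)·(19) + (-5)·(4) = -20
25·t² + 40·t + 181 = 0  ⇒  m = (-20)² − 25·181 = -4125
m = -4125 < 0,  v_rel·d = -20 < 0  ⇒  outside

inside=no margin=-4125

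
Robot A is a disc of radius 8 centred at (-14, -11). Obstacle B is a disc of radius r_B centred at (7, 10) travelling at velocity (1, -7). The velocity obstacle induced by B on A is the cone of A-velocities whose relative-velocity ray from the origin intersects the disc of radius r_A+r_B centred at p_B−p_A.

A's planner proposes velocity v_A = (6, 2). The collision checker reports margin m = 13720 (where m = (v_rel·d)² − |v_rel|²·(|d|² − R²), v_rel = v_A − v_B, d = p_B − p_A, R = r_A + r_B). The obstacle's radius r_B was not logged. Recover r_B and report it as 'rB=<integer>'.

m = 13720
d = (21, 21);  v_rel = (5, 9),  |v_rel|² = 106
v_rel×d = (5)·(21) − (9)·(21) = -84
since m = R²·106 − (-84)²:  R² = (7056 + 13720) / 106 = 196
R = √196 = 14  ⇒  r_B = 14 − 8 = 6

rB=6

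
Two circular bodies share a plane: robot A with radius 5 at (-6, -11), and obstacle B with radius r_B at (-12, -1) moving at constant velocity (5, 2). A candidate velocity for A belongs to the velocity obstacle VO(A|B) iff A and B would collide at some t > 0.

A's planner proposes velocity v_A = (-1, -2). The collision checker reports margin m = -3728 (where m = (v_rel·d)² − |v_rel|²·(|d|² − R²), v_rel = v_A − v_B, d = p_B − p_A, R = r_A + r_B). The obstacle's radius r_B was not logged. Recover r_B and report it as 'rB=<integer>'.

m = -3728
d = (-6, 10);  v_rel = (-6, -4),  |v_rel|² = 52
v_rel×d = (-6)·(10) − (-4)·(-6) = -84
since m = R²·52 − (-84)²:  R² = (7056 + -3728) / 52 = 64
R = √64 = 8  ⇒  r_B = 8 − 5 = 3

rB=3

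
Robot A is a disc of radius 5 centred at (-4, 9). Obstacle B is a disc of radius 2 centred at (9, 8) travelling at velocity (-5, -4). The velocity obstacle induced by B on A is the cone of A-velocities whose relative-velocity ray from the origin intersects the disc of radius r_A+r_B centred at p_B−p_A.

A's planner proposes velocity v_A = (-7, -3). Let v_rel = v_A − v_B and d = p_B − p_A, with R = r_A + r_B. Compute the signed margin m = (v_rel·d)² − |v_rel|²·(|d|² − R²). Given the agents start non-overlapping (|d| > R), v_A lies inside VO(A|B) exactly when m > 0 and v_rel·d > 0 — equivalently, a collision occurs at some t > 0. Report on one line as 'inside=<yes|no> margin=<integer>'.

d = (13, -1),  |d|² = 170;  R = 5+2 = 7,  c = 170−7² = 121
v_rel = (-2, 1),  |v_rel|² = 5;  v_rel·d = (-2)·(13) + (1)·(-1) = -27
5·t² + 54·t + 121 = 0  ⇒  m = (-27)² − 5·121 = 124
m = 124 > 0,  v_rel·d = -27 < 0  ⇒  outside

inside=no margin=124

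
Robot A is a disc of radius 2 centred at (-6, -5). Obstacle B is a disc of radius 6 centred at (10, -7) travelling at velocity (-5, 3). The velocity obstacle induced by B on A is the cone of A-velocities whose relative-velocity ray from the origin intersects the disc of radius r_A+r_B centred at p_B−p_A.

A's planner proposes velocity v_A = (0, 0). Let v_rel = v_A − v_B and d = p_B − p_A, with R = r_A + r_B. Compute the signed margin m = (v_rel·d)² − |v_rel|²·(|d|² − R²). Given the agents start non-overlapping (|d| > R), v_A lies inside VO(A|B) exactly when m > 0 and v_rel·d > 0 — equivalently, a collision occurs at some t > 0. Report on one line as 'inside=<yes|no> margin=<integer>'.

d = (16, -2),  |d|² = 260;  R = 2+6 = 8,  c = 260−8² = 196
v_rel = (5, -3),  |v_rel|² = 34;  v_rel·d = (5)·(16) + (-3)·(-2) = 86
34·t² − 172·t + 196 = 0  ⇒  m = 86² − 34·196 = 732
m = 732 > 0,  v_rel·d = 86 > 0  ⇒  inside

inside=yes margin=732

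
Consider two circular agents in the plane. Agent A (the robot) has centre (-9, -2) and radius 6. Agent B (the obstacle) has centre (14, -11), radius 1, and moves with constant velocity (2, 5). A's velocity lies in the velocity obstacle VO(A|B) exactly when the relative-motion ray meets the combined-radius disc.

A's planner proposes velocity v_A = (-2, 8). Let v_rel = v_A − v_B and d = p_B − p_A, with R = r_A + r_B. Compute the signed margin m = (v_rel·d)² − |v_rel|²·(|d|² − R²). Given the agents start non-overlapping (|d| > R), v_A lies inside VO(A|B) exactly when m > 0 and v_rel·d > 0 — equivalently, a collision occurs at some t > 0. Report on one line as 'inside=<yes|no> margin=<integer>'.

d = (23, -9),  |d|² = 610;  R = 6+1 = 7,  c = 610−7² = 561
v_rel = (-4, 3),  |v_rel|² = 25;  v_rel·d = (-4)·(23) + (3)·(-9) = -119
25·t² + 238·t + 561 = 0  ⇒  m = (-119)² − 25·561 = 136
m = 136 > 0,  v_rel·d = -119 < 0  ⇒  outside

inside=no margin=136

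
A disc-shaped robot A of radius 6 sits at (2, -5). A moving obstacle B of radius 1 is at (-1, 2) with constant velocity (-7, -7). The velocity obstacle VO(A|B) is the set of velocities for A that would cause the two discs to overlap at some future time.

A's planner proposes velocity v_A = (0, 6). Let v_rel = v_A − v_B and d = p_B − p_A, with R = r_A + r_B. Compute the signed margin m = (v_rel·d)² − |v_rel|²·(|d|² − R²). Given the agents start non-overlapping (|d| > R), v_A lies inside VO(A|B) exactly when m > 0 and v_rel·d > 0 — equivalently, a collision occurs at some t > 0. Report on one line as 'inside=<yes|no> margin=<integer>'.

d = (-3, 7),  |d|² = 58;  R = 6+1 = 7,  c = 58−7² = 9
v_rel = (7, 13),  |v_rel|² = 218;  v_rel·d = (7)·(-3) + (13)·(7) = 70
218·t² − 140·t + 9 = 0  ⇒  m = 70² − 218·9 = 2938
m = 2938 > 0,  v_rel·d = 70 > 0  ⇒  inside

inside=yes margin=2938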